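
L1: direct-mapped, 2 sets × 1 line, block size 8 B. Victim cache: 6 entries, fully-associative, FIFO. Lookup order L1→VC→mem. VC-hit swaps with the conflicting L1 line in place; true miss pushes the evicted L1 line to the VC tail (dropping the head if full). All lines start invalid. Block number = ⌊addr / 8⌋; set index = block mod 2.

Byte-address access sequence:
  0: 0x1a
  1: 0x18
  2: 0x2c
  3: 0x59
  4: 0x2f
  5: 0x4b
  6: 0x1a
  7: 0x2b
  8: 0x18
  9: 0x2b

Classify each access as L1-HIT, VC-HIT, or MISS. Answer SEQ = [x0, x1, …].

  [0] addr=0x1a blk=3 s=1: MISS | VC []
  [1] addr=0x18 blk=3 s=1: L1-HIT | VC []
  [2] addr=0x2c blk=5 s=1: MISS | VC [3]
  [3] addr=0x59 blk=11 s=1: MISS | VC [3, 5]
  [4] addr=0x2f blk=5 s=1: VC-HIT | VC [3, 11]
  [5] addr=0x4b blk=9 s=1: MISS | VC [3, 11, 5]
  [6] addr=0x1a blk=3 s=1: VC-HIT | VC [9, 11, 5]
  [7] addr=0x2b blk=5 s=1: VC-HIT | VC [9, 11, 3]
  [8] addr=0x18 blk=3 s=1: VC-HIT | VC [9, 11, 5]
  [9] addr=0x2b blk=5 s=1: VC-HIT | VC [9, 11, 3]

SEQ = [MISS, L1-HIT, MISS, MISS, VC-HIT, MISS, VC-HIT, VC-HIT, VC-HIT, VC-HIT]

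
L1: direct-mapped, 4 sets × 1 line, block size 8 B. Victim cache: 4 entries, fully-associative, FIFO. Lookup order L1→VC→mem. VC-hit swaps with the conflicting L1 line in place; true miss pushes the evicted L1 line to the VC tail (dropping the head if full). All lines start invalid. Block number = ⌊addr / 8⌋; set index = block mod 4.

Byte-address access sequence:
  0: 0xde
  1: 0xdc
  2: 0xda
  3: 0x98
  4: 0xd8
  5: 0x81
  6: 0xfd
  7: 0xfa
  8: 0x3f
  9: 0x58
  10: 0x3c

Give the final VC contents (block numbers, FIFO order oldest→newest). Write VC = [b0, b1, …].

0: 0xde (blk 27, set 3) → MISS  vc=[]
1: 0xdc (blk 27, set 3) → L1-HIT  vc=[]
2: 0xda (blk 27, set 3) → L1-HIT  vc=[]
3: 0x98 (blk 19, set 3) → MISS  vc=[27]
4: 0xd8 (blk 27, set 3) → VC-HIT  vc=[19]
5: 0x81 (blk 16, set 0) → MISS  vc=[19]
6: 0xfd (blk 31, set 3) → MISS  vc=[19, 27]
7: 0xfa (blk 31, set 3) → L1-HIT  vc=[19, 27]
8: 0x3f (blk 7, set 3) → MISS  vc=[19, 27, 31]
9: 0x58 (blk 11, set 3) → MISS  vc=[19, 27, 31, 7]
10: 0x3c (blk 7, set 3) → VC-HIT  vc=[19, 27, 31, 11]

VC = [19, 27, 31, 11]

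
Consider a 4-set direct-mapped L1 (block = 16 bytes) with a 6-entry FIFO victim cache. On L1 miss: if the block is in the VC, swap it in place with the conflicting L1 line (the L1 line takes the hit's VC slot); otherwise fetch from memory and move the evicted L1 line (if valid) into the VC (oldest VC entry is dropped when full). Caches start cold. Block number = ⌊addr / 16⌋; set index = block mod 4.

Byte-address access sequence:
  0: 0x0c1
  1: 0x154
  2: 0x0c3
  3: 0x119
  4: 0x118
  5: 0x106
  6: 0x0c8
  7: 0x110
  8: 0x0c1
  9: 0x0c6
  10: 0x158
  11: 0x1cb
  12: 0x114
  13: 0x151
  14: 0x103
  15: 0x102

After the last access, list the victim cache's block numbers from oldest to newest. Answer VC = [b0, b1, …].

0: 0xc1 (blk 12, set 0) → MISS  vc=[]
1: 0x154 (blk 21, set 1) → MISS  vc=[]
2: 0xc3 (blk 12, set 0) → L1-HIT  vc=[]
3: 0x119 (blk 17, set 1) → MISS  vc=[21]
4: 0x118 (blk 17, set 1) → L1-HIT  vc=[21]
5: 0x106 (blk 16, set 0) → MISS  vc=[21, 12]
6: 0xc8 (blk 12, set 0) → VC-HIT  vc=[21, 16]
7: 0x110 (blk 17, set 1) → L1-HIT  vc=[21, 16]
8: 0xc1 (blk 12, set 0) → L1-HIT  vc=[21, 16]
9: 0xc6 (blk 12, set 0) → L1-HIT  vc=[21, 16]
10: 0x158 (blk 21, set 1) → VC-HIT  vc=[17, 16]
11: 0x1cb (blk 28, set 0) → MISS  vc=[17, 16, 12]
12: 0x114 (blk 17, set 1) → VC-HIT  vc=[21, 16, 12]
13: 0x151 (blk 21, set 1) → VC-HIT  vc=[17, 16, 12]
14: 0x103 (blk 16, set 0) → VC-HIT  vc=[17, 28, 12]
15: 0x102 (blk 16, set 0) → L1-HIT  vc=[17, 28, 12]

VC = [17, 28, 12]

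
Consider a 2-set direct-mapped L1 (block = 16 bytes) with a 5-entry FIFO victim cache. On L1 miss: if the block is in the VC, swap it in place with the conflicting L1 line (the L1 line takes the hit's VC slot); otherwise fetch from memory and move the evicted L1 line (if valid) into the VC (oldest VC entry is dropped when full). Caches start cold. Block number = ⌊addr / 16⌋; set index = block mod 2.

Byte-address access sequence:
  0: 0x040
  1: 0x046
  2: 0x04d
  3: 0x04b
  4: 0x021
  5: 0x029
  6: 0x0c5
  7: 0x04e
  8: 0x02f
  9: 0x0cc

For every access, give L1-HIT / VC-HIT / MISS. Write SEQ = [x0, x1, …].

#0 0x40→b4/s0 MISS; vc=[]
#1 0x46→b4/s0 L1-HIT; vc=[]
#2 0x4d→b4/s0 L1-HIT; vc=[]
#3 0x4b→b4/s0 L1-HIT; vc=[]
#4 0x21→b2/s0 MISS; vc=[4]
#5 0x29→b2/s0 L1-HIT; vc=[4]
#6 0xc5→b12/s0 MISS; vc=[4,2]
#7 0x4e→b4/s0 VC-HIT; vc=[12,2]
#8 0x2f→b2/s0 VC-HIT; vc=[12,4]
#9 0xcc→b12/s0 VC-HIT; vc=[2,4]

SEQ = [MISS, L1-HIT, L1-HIT, L1-HIT, MISS, L1-HIT, MISS, VC-HIT, VC-HIT, VC-HIT]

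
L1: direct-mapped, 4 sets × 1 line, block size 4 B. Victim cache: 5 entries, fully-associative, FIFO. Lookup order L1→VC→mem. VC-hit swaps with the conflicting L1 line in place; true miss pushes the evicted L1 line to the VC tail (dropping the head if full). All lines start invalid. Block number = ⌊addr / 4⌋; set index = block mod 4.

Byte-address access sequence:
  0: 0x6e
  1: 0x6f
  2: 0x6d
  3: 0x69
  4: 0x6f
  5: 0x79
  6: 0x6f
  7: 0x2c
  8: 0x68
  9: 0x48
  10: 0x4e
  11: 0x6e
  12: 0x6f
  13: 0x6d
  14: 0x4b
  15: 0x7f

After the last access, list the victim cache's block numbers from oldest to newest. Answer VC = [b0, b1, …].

0: 0x6e (blk 27, set 3) → MISS  vc=[]
1: 0x6f (blk 27, set 3) → L1-HIT  vc=[]
2: 0x6d (blk 27, set 3) → L1-HIT  vc=[]
3: 0x69 (blk 26, set 2) → MISS  vc=[]
4: 0x6f (blk 27, set 3) → L1-HIT  vc=[]
5: 0x79 (blk 30, set 2) → MISS  vc=[26]
6: 0x6f (blk 27, set 3) → L1-HIT  vc=[26]
7: 0x2c (blk 11, set 3) → MISS  vc=[26, 27]
8: 0x68 (blk 26, set 2) → VC-HIT  vc=[30, 27]
9: 0x48 (blk 18, set 2) → MISS  vc=[30, 27, 26]
10: 0x4e (blk 19, set 3) → MISS  vc=[30, 27, 26, 11]
11: 0x6e (blk 27, set 3) → VC-HIT  vc=[30, 19, 26, 11]
12: 0x6f (blk 27, set 3) → L1-HIT  vc=[30, 19, 26, 11]
13: 0x6d (blk 27, set 3) → L1-HIT  vc=[30, 19, 26, 11]
14: 0x4b (blk 18, set 2) → L1-HIT  vc=[30, 19, 26, 11]
15: 0x7f (blk 31, set 3) → MISS  vc=[30, 19, 26, 11, 27]

VC = [30, 19, 26, 11, 27]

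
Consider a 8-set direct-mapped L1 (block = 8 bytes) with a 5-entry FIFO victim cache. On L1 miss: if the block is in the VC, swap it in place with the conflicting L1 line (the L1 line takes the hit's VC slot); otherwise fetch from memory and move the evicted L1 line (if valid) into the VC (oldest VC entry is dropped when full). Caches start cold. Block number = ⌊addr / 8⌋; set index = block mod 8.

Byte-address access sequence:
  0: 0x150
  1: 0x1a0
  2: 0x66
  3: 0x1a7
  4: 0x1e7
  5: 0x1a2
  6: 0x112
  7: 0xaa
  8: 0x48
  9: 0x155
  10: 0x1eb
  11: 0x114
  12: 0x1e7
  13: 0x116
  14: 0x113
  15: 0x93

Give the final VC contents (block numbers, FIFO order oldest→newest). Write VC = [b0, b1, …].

  [0] addr=0x150 blk=42 s=2: MISS | VC []
  [1] addr=0x1a0 blk=52 s=4: MISS | VC []
  [2] addr=0x66 blk=12 s=4: MISS | VC [52]
  [3] addr=0x1a7 blk=52 s=4: VC-HIT | VC [12]
  [4] addr=0x1e7 blk=60 s=4: MISS | VC [12, 52]
  [5] addr=0x1a2 blk=52 s=4: VC-HIT | VC [12, 60]
  [6] addr=0x112 blk=34 s=2: MISS | VC [12, 60, 42]
  [7] addr=0xaa blk=21 s=5: MISS | VC [12, 60, 42]
  [8] addr=0x48 blk=9 s=1: MISS | VC [12, 60, 42]
  [9] addr=0x155 blk=42 s=2: VC-HIT | VC [12, 60, 34]
  [10] addr=0x1eb blk=61 s=5: MISS | VC [12, 60, 34, 21]
  [11] addr=0x114 blk=34 s=2: VC-HIT | VC [12, 60, 42, 21]
  [12] addr=0x1e7 blk=60 s=4: VC-HIT | VC [12, 52, 42, 21]
  [13] addr=0x116 blk=34 s=2: L1-HIT | VC [12, 52, 42, 21]
  [14] addr=0x113 blk=34 s=2: L1-HIT | VC [12, 52, 42, 21]
  [15] addr=0x93 blk=18 s=2: MISS | VC [12, 52, 42, 21, 34]

VC = [12, 52, 42, 21, 34]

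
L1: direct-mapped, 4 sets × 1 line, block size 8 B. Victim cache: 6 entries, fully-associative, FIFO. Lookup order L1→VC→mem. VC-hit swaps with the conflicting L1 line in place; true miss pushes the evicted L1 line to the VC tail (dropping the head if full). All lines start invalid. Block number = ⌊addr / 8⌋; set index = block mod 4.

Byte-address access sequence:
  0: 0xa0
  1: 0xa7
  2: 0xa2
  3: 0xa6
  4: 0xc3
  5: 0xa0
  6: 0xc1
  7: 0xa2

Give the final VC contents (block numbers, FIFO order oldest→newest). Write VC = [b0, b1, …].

VC = [24]

#0 0xa0→b20/s0 MISS; vc=[]
#1 0xa7→b20/s0 L1-HIT; vc=[]
#2 0xa2→b20/s0 L1-HIT; vc=[]
#3 0xa6→b20/s0 L1-HIT; vc=[]
#4 0xc3→b24/s0 MISS; vc=[20]
#5 0xa0→b20/s0 VC-HIT; vc=[24]
#6 0xc1→b24/s0 VC-HIT; vc=[20]
#7 0xa2→b20/s0 VC-HIT; vc=[24]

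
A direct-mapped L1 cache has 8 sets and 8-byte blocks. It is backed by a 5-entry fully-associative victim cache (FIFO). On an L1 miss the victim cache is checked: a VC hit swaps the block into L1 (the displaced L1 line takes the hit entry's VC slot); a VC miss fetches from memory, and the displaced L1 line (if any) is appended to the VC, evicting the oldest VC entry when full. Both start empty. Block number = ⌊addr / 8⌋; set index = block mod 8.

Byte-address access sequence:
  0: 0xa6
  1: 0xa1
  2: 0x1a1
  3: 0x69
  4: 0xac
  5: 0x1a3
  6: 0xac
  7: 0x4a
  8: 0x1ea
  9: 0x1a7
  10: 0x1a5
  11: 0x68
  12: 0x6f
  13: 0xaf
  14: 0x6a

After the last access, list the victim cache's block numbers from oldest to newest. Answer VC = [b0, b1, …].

  [0] addr=0xa6 blk=20 s=4: MISS | VC []
  [1] addr=0xa1 blk=20 s=4: L1-HIT | VC []
  [2] addr=0x1a1 blk=52 s=4: MISS | VC [20]
  [3] addr=0x69 blk=13 s=5: MISS | VC [20]
  [4] addr=0xac blk=21 s=5: MISS | VC [20, 13]
  [5] addr=0x1a3 blk=52 s=4: L1-HIT | VC [20, 13]
  [6] addr=0xac blk=21 s=5: L1-HIT | VC [20, 13]
  [7] addr=0x4a blk=9 s=1: MISS | VC [20, 13]
  [8] addr=0x1ea blk=61 s=5: MISS | VC [20, 13, 21]
  [9] addr=0x1a7 blk=52 s=4: L1-HIT | VC [20, 13, 21]
  [10] addr=0x1a5 blk=52 s=4: L1-HIT | VC [20, 13, 21]
  [11] addr=0x68 blk=13 s=5: VC-HIT | VC [20, 61, 21]
  [12] addr=0x6f blk=13 s=5: L1-HIT | VC [20, 61, 21]
  [13] addr=0xaf blk=21 s=5: VC-HIT | VC [20, 61, 13]
  [14] addr=0x6a blk=13 s=5: VC-HIT | VC [20, 61, 21]

VC = [20, 61, 21]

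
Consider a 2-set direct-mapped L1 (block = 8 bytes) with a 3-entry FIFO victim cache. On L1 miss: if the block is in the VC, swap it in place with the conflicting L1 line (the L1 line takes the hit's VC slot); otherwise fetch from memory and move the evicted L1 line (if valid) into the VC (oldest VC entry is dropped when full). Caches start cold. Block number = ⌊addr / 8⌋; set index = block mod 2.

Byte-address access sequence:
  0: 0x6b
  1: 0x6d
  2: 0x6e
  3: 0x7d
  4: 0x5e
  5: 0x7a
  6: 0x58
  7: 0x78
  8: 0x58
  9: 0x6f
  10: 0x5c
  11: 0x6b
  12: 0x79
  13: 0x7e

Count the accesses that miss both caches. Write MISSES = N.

MISSES = 3

0: 0x6b (blk 13, set 1) → MISS  vc=[]
1: 0x6d (blk 13, set 1) → L1-HIT  vc=[]
2: 0x6e (blk 13, set 1) → L1-HIT  vc=[]
3: 0x7d (blk 15, set 1) → MISS  vc=[13]
4: 0x5e (blk 11, set 1) → MISS  vc=[13, 15]
5: 0x7a (blk 15, set 1) → VC-HIT  vc=[13, 11]
6: 0x58 (blk 11, set 1) → VC-HIT  vc=[13, 15]
7: 0x78 (blk 15, set 1) → VC-HIT  vc=[13, 11]
8: 0x58 (blk 11, set 1) → VC-HIT  vc=[13, 15]
9: 0x6f (blk 13, set 1) → VC-HIT  vc=[11, 15]
10: 0x5c (blk 11, set 1) → VC-HIT  vc=[13, 15]
11: 0x6b (blk 13, set 1) → VC-HIT  vc=[11, 15]
12: 0x79 (blk 15, set 1) → VC-HIT  vc=[11, 13]
13: 0x7e (blk 15, set 1) → L1-HIT  vc=[11, 13]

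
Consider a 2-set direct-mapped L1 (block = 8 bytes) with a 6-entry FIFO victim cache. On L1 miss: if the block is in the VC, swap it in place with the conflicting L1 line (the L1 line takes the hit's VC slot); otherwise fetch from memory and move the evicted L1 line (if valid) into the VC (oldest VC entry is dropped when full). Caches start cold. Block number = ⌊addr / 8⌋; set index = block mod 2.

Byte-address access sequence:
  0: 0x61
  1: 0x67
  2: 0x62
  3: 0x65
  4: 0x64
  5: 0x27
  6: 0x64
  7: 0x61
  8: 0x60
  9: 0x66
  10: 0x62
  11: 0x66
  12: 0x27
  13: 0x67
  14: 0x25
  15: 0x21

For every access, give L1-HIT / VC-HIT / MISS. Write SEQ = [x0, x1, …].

SEQ = [MISS, L1-HIT, L1-HIT, L1-HIT, L1-HIT, MISS, VC-HIT, L1-HIT, L1-HIT, L1-HIT, L1-HIT, L1-HIT, VC-HIT, VC-HIT, VC-HIT, L1-HIT]

  [0] addr=0x61 blk=12 s=0: MISS | VC []
  [1] addr=0x67 blk=12 s=0: L1-HIT | VC []
  [2] addr=0x62 blk=12 s=0: L1-HIT | VC []
  [3] addr=0x65 blk=12 s=0: L1-HIT | VC []
  [4] addr=0x64 blk=12 s=0: L1-HIT | VC []
  [5] addr=0x27 blk=4 s=0: MISS | VC [12]
  [6] addr=0x64 blk=12 s=0: VC-HIT | VC [4]
  [7] addr=0x61 blk=12 s=0: L1-HIT | VC [4]
  [8] addr=0x60 blk=12 s=0: L1-HIT | VC [4]
  [9] addr=0x66 blk=12 s=0: L1-HIT | VC [4]
  [10] addr=0x62 blk=12 s=0: L1-HIT | VC [4]
  [11] addr=0x66 blk=12 s=0: L1-HIT | VC [4]
  [12] addr=0x27 blk=4 s=0: VC-HIT | VC [12]
  [13] addr=0x67 blk=12 s=0: VC-HIT | VC [4]
  [14] addr=0x25 blk=4 s=0: VC-HIT | VC [12]
  [15] addr=0x21 blk=4 s=0: L1-HIT | VC [12]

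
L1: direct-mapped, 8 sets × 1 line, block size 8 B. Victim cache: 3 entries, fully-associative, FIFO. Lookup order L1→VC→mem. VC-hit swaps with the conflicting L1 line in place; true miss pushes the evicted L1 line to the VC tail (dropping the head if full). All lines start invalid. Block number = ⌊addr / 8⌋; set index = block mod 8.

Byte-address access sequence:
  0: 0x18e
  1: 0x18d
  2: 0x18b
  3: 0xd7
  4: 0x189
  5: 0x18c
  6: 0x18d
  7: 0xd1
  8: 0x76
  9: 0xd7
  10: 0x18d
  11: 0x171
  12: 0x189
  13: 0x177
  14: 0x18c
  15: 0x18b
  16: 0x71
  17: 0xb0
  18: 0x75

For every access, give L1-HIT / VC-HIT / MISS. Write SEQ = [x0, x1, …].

SEQ = [MISS, L1-HIT, L1-HIT, MISS, L1-HIT, L1-HIT, L1-HIT, L1-HIT, MISS, L1-HIT, L1-HIT, MISS, L1-HIT, L1-HIT, L1-HIT, L1-HIT, VC-HIT, MISS, VC-HIT]

0: 0x18e (blk 49, set 1) → MISS  vc=[]
1: 0x18d (blk 49, set 1) → L1-HIT  vc=[]
2: 0x18b (blk 49, set 1) → L1-HIT  vc=[]
3: 0xd7 (blk 26, set 2) → MISS  vc=[]
4: 0x189 (blk 49, set 1) → L1-HIT  vc=[]
5: 0x18c (blk 49, set 1) → L1-HIT  vc=[]
6: 0x18d (blk 49, set 1) → L1-HIT  vc=[]
7: 0xd1 (blk 26, set 2) → L1-HIT  vc=[]
8: 0x76 (blk 14, set 6) → MISS  vc=[]
9: 0xd7 (blk 26, set 2) → L1-HIT  vc=[]
10: 0x18d (blk 49, set 1) → L1-HIT  vc=[]
11: 0x171 (blk 46, set 6) → MISS  vc=[14]
12: 0x189 (blk 49, set 1) → L1-HIT  vc=[14]
13: 0x177 (blk 46, set 6) → L1-HIT  vc=[14]
14: 0x18c (blk 49, set 1) → L1-HIT  vc=[14]
15: 0x18b (blk 49, set 1) → L1-HIT  vc=[14]
16: 0x71 (blk 14, set 6) → VC-HIT  vc=[46]
17: 0xb0 (blk 22, set 6) → MISS  vc=[46, 14]
18: 0x75 (blk 14, set 6) → VC-HIT  vc=[46, 22]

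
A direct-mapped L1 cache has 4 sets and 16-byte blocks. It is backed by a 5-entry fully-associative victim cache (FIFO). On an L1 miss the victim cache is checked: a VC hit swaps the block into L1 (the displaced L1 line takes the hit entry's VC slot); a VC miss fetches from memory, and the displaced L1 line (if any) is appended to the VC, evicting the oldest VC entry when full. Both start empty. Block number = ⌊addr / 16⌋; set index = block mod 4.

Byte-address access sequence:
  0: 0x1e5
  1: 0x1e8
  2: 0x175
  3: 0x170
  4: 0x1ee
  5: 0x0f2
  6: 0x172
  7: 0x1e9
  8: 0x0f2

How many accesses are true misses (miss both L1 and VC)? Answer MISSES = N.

  [0] addr=0x1e5 blk=30 s=2: MISS | VC []
  [1] addr=0x1e8 blk=30 s=2: L1-HIT | VC []
  [2] addr=0x175 blk=23 s=3: MISS | VC []
  [3] addr=0x170 blk=23 s=3: L1-HIT | VC []
  [4] addr=0x1ee blk=30 s=2: L1-HIT | VC []
  [5] addr=0xf2 blk=15 s=3: MISS | VC [23]
  [6] addr=0x172 blk=23 s=3: VC-HIT | VC [15]
  [7] addr=0x1e9 blk=30 s=2: L1-HIT | VC [15]
  [8] addr=0xf2 blk=15 s=3: VC-HIT | VC [23]

MISSES = 3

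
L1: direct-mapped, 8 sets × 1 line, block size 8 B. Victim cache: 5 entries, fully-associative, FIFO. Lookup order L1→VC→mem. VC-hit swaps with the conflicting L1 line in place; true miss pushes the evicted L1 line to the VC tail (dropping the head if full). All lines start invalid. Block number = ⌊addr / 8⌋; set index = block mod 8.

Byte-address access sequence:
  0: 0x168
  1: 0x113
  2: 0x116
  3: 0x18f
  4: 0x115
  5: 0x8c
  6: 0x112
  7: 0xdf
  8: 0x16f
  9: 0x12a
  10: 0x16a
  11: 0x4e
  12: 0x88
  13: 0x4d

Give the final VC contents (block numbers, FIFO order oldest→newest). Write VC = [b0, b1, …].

#0 0x168→b45/s5 MISS; vc=[]
#1 0x113→b34/s2 MISS; vc=[]
#2 0x116→b34/s2 L1-HIT; vc=[]
#3 0x18f→b49/s1 MISS; vc=[]
#4 0x115→b34/s2 L1-HIT; vc=[]
#5 0x8c→b17/s1 MISS; vc=[49]
#6 0x112→b34/s2 L1-HIT; vc=[49]
#7 0xdf→b27/s3 MISS; vc=[49]
#8 0x16f→b45/s5 L1-HIT; vc=[49]
#9 0x12a→b37/s5 MISS; vc=[49,45]
#10 0x16a→b45/s5 VC-HIT; vc=[49,37]
#11 0x4e→b9/s1 MISS; vc=[49,37,17]
#12 0x88→b17/s1 VC-HIT; vc=[49,37,9]
#13 0x4d→b9/s1 VC-HIT; vc=[49,37,17]

VC = [49, 37, 17]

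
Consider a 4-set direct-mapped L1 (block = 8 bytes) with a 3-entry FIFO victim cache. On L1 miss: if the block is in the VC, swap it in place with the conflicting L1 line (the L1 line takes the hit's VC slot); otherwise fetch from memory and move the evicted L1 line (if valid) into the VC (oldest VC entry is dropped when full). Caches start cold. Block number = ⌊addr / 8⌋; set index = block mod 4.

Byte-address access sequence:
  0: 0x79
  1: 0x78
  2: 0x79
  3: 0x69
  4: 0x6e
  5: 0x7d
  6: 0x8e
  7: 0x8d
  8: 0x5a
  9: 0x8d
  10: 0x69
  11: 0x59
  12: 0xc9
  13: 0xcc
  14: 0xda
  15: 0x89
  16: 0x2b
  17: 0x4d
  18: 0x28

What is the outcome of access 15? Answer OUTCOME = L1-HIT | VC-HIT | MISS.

OUTCOME = MISS

0: 0x79 (blk 15, set 3) → MISS  vc=[]
1: 0x78 (blk 15, set 3) → L1-HIT  vc=[]
2: 0x79 (blk 15, set 3) → L1-HIT  vc=[]
3: 0x69 (blk 13, set 1) → MISS  vc=[]
4: 0x6e (blk 13, set 1) → L1-HIT  vc=[]
5: 0x7d (blk 15, set 3) → L1-HIT  vc=[]
6: 0x8e (blk 17, set 1) → MISS  vc=[13]
7: 0x8d (blk 17, set 1) → L1-HIT  vc=[13]
8: 0x5a (blk 11, set 3) → MISS  vc=[13, 15]
9: 0x8d (blk 17, set 1) → L1-HIT  vc=[13, 15]
10: 0x69 (blk 13, set 1) → VC-HIT  vc=[17, 15]
11: 0x59 (blk 11, set 3) → L1-HIT  vc=[17, 15]
12: 0xc9 (blk 25, set 1) → MISS  vc=[17, 15, 13]
13: 0xcc (blk 25, set 1) → L1-HIT  vc=[17, 15, 13]
14: 0xda (blk 27, set 3) → MISS  vc=[15, 13, 11]
15: 0x89 (blk 17, set 1) → MISS  vc=[13, 11, 25]
16: 0x2b (blk 5, set 1) → MISS  vc=[11, 25, 17]
17: 0x4d (blk 9, set 1) → MISS  vc=[25, 17, 5]
18: 0x28 (blk 5, set 1) → VC-HIT  vc=[25, 17, 9]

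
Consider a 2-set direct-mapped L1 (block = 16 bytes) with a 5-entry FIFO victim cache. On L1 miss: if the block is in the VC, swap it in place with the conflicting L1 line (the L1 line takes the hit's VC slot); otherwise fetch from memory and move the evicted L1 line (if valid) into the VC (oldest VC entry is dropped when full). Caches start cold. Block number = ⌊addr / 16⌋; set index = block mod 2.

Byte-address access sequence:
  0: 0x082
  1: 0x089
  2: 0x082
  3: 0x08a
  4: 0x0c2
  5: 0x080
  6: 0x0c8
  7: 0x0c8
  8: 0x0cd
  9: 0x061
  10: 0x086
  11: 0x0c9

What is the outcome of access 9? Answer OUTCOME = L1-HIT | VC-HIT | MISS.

#0 0x82→b8/s0 MISS; vc=[]
#1 0x89→b8/s0 L1-HIT; vc=[]
#2 0x82→b8/s0 L1-HIT; vc=[]
#3 0x8a→b8/s0 L1-HIT; vc=[]
#4 0xc2→b12/s0 MISS; vc=[8]
#5 0x80→b8/s0 VC-HIT; vc=[12]
#6 0xc8→b12/s0 VC-HIT; vc=[8]
#7 0xc8→b12/s0 L1-HIT; vc=[8]
#8 0xcd→b12/s0 L1-HIT; vc=[8]
#9 0x61→b6/s0 MISS; vc=[8,12]
#10 0x86→b8/s0 VC-HIT; vc=[6,12]
#11 0xc9→b12/s0 VC-HIT; vc=[6,8]

OUTCOME = MISS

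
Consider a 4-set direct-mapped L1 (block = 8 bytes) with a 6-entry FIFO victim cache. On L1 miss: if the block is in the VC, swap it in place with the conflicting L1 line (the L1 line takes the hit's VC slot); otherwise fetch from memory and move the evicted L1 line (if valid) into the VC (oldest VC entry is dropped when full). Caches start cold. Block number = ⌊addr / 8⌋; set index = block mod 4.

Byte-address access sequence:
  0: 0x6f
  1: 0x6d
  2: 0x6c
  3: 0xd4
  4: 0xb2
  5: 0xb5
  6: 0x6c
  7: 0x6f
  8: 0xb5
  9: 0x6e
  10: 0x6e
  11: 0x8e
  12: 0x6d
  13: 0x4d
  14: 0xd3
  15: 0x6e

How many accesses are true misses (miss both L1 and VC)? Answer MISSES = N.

MISSES = 5

#0 0x6f→b13/s1 MISS; vc=[]
#1 0x6d→b13/s1 L1-HIT; vc=[]
#2 0x6c→b13/s1 L1-HIT; vc=[]
#3 0xd4→b26/s2 MISS; vc=[]
#4 0xb2→b22/s2 MISS; vc=[26]
#5 0xb5→b22/s2 L1-HIT; vc=[26]
#6 0x6c→b13/s1 L1-HIT; vc=[26]
#7 0x6f→b13/s1 L1-HIT; vc=[26]
#8 0xb5→b22/s2 L1-HIT; vc=[26]
#9 0x6e→b13/s1 L1-HIT; vc=[26]
#10 0x6e→b13/s1 L1-HIT; vc=[26]
#11 0x8e→b17/s1 MISS; vc=[26,13]
#12 0x6d→b13/s1 VC-HIT; vc=[26,17]
#13 0x4d→b9/s1 MISS; vc=[26,17,13]
#14 0xd3→b26/s2 VC-HIT; vc=[22,17,13]
#15 0x6e→b13/s1 VC-HIT; vc=[22,17,9]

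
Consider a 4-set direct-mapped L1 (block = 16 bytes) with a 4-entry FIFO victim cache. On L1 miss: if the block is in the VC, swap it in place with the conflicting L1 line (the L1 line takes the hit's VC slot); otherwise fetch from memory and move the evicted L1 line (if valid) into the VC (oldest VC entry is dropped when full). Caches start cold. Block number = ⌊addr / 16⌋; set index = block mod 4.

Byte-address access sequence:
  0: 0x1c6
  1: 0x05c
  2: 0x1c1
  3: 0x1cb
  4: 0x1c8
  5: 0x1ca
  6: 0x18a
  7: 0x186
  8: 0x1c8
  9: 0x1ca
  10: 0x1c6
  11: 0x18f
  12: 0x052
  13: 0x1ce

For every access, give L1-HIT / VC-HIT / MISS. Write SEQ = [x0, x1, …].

0: 0x1c6 (blk 28, set 0) → MISS  vc=[]
1: 0x5c (blk 5, set 1) → MISS  vc=[]
2: 0x1c1 (blk 28, set 0) → L1-HIT  vc=[]
3: 0x1cb (blk 28, set 0) → L1-HIT  vc=[]
4: 0x1c8 (blk 28, set 0) → L1-HIT  vc=[]
5: 0x1ca (blk 28, set 0) → L1-HIT  vc=[]
6: 0x18a (blk 24, set 0) → MISS  vc=[28]
7: 0x186 (blk 24, set 0) → L1-HIT  vc=[28]
8: 0x1c8 (blk 28, set 0) → VC-HIT  vc=[24]
9: 0x1ca (blk 28, set 0) → L1-HIT  vc=[24]
10: 0x1c6 (blk 28, set 0) → L1-HIT  vc=[24]
11: 0x18f (blk 24, set 0) → VC-HIT  vc=[28]
12: 0x52 (blk 5, set 1) → L1-HIT  vc=[28]
13: 0x1ce (blk 28, set 0) → VC-HIT  vc=[24]

SEQ = [MISS, MISS, L1-HIT, L1-HIT, L1-HIT, L1-HIT, MISS, L1-HIT, VC-HIT, L1-HIT, L1-HIT, VC-HIT, L1-HIT, VC-HIT]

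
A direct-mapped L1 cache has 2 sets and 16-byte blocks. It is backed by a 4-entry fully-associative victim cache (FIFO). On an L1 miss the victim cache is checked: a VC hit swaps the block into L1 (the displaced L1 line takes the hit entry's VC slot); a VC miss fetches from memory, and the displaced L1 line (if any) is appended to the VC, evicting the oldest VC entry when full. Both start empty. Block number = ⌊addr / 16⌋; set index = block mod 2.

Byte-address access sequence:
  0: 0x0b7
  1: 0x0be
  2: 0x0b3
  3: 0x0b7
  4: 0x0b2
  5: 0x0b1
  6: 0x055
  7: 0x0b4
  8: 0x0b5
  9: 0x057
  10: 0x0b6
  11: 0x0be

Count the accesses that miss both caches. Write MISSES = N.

0: 0xb7 (blk 11, set 1) → MISS  vc=[]
1: 0xbe (blk 11, set 1) → L1-HIT  vc=[]
2: 0xb3 (blk 11, set 1) → L1-HIT  vc=[]
3: 0xb7 (blk 11, set 1) → L1-HIT  vc=[]
4: 0xb2 (blk 11, set 1) → L1-HIT  vc=[]
5: 0xb1 (blk 11, set 1) → L1-HIT  vc=[]
6: 0x55 (blk 5, set 1) → MISS  vc=[11]
7: 0xb4 (blk 11, set 1) → VC-HIT  vc=[5]
8: 0xb5 (blk 11, set 1) → L1-HIT  vc=[5]
9: 0x57 (blk 5, set 1) → VC-HIT  vc=[11]
10: 0xb6 (blk 11, set 1) → VC-HIT  vc=[5]
11: 0xbe (blk 11, set 1) → L1-HIT  vc=[5]

MISSES = 2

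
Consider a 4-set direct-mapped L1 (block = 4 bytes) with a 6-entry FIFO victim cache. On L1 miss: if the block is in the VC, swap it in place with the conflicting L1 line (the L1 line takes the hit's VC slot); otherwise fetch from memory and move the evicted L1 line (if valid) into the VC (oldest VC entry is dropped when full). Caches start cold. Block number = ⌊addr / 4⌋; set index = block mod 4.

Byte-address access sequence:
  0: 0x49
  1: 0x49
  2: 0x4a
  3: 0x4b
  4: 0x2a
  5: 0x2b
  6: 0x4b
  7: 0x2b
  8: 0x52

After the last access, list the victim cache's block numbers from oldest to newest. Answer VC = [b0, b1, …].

VC = [18]

0: 0x49 (blk 18, set 2) → MISS  vc=[]
1: 0x49 (blk 18, set 2) → L1-HIT  vc=[]
2: 0x4a (blk 18, set 2) → L1-HIT  vc=[]
3: 0x4b (blk 18, set 2) → L1-HIT  vc=[]
4: 0x2a (blk 10, set 2) → MISS  vc=[18]
5: 0x2b (blk 10, set 2) → L1-HIT  vc=[18]
6: 0x4b (blk 18, set 2) → VC-HIT  vc=[10]
7: 0x2b (blk 10, set 2) → VC-HIT  vc=[18]
8: 0x52 (blk 20, set 0) → MISS  vc=[18]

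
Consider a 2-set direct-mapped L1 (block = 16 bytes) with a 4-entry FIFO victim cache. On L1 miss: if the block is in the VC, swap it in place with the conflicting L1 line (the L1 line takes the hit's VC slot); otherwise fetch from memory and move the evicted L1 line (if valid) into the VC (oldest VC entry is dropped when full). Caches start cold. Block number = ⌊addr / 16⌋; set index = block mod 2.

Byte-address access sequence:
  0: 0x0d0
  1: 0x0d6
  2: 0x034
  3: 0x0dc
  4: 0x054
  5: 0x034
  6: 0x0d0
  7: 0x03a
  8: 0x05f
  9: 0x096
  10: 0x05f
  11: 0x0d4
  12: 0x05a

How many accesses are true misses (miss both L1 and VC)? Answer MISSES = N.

#0 0xd0→b13/s1 MISS; vc=[]
#1 0xd6→b13/s1 L1-HIT; vc=[]
#2 0x34→b3/s1 MISS; vc=[13]
#3 0xdc→b13/s1 VC-HIT; vc=[3]
#4 0x54→b5/s1 MISS; vc=[3,13]
#5 0x34→b3/s1 VC-HIT; vc=[5,13]
#6 0xd0→b13/s1 VC-HIT; vc=[5,3]
#7 0x3a→b3/s1 VC-HIT; vc=[5,13]
#8 0x5f→b5/s1 VC-HIT; vc=[3,13]
#9 0x96→b9/s1 MISS; vc=[3,13,5]
#10 0x5f→b5/s1 VC-HIT; vc=[3,13,9]
#11 0xd4→b13/s1 VC-HIT; vc=[3,5,9]
#12 0x5a→b5/s1 VC-HIT; vc=[3,13,9]

MISSES = 4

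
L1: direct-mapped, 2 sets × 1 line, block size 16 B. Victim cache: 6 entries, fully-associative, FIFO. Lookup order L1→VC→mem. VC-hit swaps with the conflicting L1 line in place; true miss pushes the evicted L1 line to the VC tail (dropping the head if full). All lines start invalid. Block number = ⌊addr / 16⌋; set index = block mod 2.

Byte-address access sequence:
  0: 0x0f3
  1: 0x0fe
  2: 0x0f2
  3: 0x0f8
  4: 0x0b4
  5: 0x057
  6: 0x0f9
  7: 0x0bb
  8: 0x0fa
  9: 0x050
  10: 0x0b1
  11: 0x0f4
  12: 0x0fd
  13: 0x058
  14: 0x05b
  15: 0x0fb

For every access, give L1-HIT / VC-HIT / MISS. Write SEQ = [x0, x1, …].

SEQ = [MISS, L1-HIT, L1-HIT, L1-HIT, MISS, MISS, VC-HIT, VC-HIT, VC-HIT, VC-HIT, VC-HIT, VC-HIT, L1-HIT, VC-HIT, L1-HIT, VC-HIT]

0: 0xf3 (blk 15, set 1) → MISS  vc=[]
1: 0xfe (blk 15, set 1) → L1-HIT  vc=[]
2: 0xf2 (blk 15, set 1) → L1-HIT  vc=[]
3: 0xf8 (blk 15, set 1) → L1-HIT  vc=[]
4: 0xb4 (blk 11, set 1) → MISS  vc=[15]
5: 0x57 (blk 5, set 1) → MISS  vc=[15, 11]
6: 0xf9 (blk 15, set 1) → VC-HIT  vc=[5, 11]
7: 0xbb (blk 11, set 1) → VC-HIT  vc=[5, 15]
8: 0xfa (blk 15, set 1) → VC-HIT  vc=[5, 11]
9: 0x50 (blk 5, set 1) → VC-HIT  vc=[15, 11]
10: 0xb1 (blk 11, set 1) → VC-HIT  vc=[15, 5]
11: 0xf4 (blk 15, set 1) → VC-HIT  vc=[11, 5]
12: 0xfd (blk 15, set 1) → L1-HIT  vc=[11, 5]
13: 0x58 (blk 5, set 1) → VC-HIT  vc=[11, 15]
14: 0x5b (blk 5, set 1) → L1-HIT  vc=[11, 15]
15: 0xfb (blk 15, set 1) → VC-HIT  vc=[11, 5]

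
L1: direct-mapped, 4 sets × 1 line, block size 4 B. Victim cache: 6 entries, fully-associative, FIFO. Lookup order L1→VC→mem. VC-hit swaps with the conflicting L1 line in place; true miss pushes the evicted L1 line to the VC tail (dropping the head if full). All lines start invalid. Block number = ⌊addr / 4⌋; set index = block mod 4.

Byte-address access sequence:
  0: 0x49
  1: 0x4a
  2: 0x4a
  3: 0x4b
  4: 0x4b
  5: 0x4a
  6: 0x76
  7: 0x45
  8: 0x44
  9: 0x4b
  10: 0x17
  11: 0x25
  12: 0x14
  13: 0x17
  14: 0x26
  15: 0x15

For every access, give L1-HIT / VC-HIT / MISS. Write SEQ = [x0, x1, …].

0: 0x49 (blk 18, set 2) → MISS  vc=[]
1: 0x4a (blk 18, set 2) → L1-HIT  vc=[]
2: 0x4a (blk 18, set 2) → L1-HIT  vc=[]
3: 0x4b (blk 18, set 2) → L1-HIT  vc=[]
4: 0x4b (blk 18, set 2) → L1-HIT  vc=[]
5: 0x4a (blk 18, set 2) → L1-HIT  vc=[]
6: 0x76 (blk 29, set 1) → MISS  vc=[]
7: 0x45 (blk 17, set 1) → MISS  vc=[29]
8: 0x44 (blk 17, set 1) → L1-HIT  vc=[29]
9: 0x4b (blk 18, set 2) → L1-HIT  vc=[29]
10: 0x17 (blk 5, set 1) → MISS  vc=[29, 17]
11: 0x25 (blk 9, set 1) → MISS  vc=[29, 17, 5]
12: 0x14 (blk 5, set 1) → VC-HIT  vc=[29, 17, 9]
13: 0x17 (blk 5, set 1) → L1-HIT  vc=[29, 17, 9]
14: 0x26 (blk 9, set 1) → VC-HIT  vc=[29, 17, 5]
15: 0x15 (blk 5, set 1) → VC-HIT  vc=[29, 17, 9]

SEQ = [MISS, L1-HIT, L1-HIT, L1-HIT, L1-HIT, L1-HIT, MISS, MISS, L1-HIT, L1-HIT, MISS, MISS, VC-HIT, L1-HIT, VC-HIT, VC-HIT]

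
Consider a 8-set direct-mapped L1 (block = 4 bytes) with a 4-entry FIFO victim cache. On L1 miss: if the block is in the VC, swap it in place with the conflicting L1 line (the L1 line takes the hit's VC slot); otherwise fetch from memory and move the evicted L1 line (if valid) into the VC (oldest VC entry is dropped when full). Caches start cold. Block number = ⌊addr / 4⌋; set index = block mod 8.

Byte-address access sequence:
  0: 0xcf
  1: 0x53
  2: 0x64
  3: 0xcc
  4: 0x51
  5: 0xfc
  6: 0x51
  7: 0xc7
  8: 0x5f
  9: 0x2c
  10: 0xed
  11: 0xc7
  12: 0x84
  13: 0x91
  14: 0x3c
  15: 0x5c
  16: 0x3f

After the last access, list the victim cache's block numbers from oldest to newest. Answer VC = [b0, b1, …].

VC = [11, 49, 20, 23]

  [0] addr=0xcf blk=51 s=3: MISS | VC []
  [1] addr=0x53 blk=20 s=4: MISS | VC []
  [2] addr=0x64 blk=25 s=1: MISS | VC []
  [3] addr=0xcc blk=51 s=3: L1-HIT | VC []
  [4] addr=0x51 blk=20 s=4: L1-HIT | VC []
  [5] addr=0xfc blk=63 s=7: MISS | VC []
  [6] addr=0x51 blk=20 s=4: L1-HIT | VC []
  [7] addr=0xc7 blk=49 s=1: MISS | VC [25]
  [8] addr=0x5f blk=23 s=7: MISS | VC [25, 63]
  [9] addr=0x2c blk=11 s=3: MISS | VC [25, 63, 51]
  [10] addr=0xed blk=59 s=3: MISS | VC [25, 63, 51, 11]
  [11] addr=0xc7 blk=49 s=1: L1-HIT | VC [25, 63, 51, 11]
  [12] addr=0x84 blk=33 s=1: MISS | VC [63, 51, 11, 49]
  [13] addr=0x91 blk=36 s=4: MISS | VC [51, 11, 49, 20]
  [14] addr=0x3c blk=15 s=7: MISS | VC [11, 49, 20, 23]
  [15] addr=0x5c blk=23 s=7: VC-HIT | VC [11, 49, 20, 15]
  [16] addr=0x3f blk=15 s=7: VC-HIT | VC [11, 49, 20, 23]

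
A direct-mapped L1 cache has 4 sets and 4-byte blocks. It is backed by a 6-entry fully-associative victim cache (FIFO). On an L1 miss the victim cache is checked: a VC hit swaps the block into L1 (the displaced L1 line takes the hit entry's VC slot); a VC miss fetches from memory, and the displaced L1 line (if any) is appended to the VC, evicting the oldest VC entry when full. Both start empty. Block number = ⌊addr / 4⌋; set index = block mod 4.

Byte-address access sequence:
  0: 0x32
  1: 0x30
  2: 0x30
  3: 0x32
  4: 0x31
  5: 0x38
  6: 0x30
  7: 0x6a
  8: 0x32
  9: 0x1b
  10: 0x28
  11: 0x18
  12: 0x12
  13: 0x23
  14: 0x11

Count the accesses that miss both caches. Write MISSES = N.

MISSES = 7

0: 0x32 (blk 12, set 0) → MISS  vc=[]
1: 0x30 (blk 12, set 0) → L1-HIT  vc=[]
2: 0x30 (blk 12, set 0) → L1-HIT  vc=[]
3: 0x32 (blk 12, set 0) → L1-HIT  vc=[]
4: 0x31 (blk 12, set 0) → L1-HIT  vc=[]
5: 0x38 (blk 14, set 2) → MISS  vc=[]
6: 0x30 (blk 12, set 0) → L1-HIT  vc=[]
7: 0x6a (blk 26, set 2) → MISS  vc=[14]
8: 0x32 (blk 12, set 0) → L1-HIT  vc=[14]
9: 0x1b (blk 6, set 2) → MISS  vc=[14, 26]
10: 0x28 (blk 10, set 2) → MISS  vc=[14, 26, 6]
11: 0x18 (blk 6, set 2) → VC-HIT  vc=[14, 26, 10]
12: 0x12 (blk 4, set 0) → MISS  vc=[14, 26, 10, 12]
13: 0x23 (blk 8, set 0) → MISS  vc=[14, 26, 10, 12, 4]
14: 0x11 (blk 4, set 0) → VC-HIT  vc=[14, 26, 10, 12, 8]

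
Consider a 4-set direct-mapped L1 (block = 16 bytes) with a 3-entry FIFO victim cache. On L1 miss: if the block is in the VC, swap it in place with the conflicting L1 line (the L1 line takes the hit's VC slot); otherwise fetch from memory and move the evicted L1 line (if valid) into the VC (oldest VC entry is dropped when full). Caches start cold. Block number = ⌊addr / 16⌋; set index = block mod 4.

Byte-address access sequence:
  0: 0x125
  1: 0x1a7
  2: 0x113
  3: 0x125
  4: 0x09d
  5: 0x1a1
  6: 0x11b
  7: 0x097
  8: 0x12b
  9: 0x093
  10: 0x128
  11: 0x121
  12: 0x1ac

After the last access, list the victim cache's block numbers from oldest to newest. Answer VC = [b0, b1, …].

  [0] addr=0x125 blk=18 s=2: MISS | VC []
  [1] addr=0x1a7 blk=26 s=2: MISS | VC [18]
  [2] addr=0x113 blk=17 s=1: MISS | VC [18]
  [3] addr=0x125 blk=18 s=2: VC-HIT | VC [26]
  [4] addr=0x9d blk=9 s=1: MISS | VC [26, 17]
  [5] addr=0x1a1 blk=26 s=2: VC-HIT | VC [18, 17]
  [6] addr=0x11b blk=17 s=1: VC-HIT | VC [18, 9]
  [7] addr=0x97 blk=9 s=1: VC-HIT | VC [18, 17]
  [8] addr=0x12b blk=18 s=2: VC-HIT | VC [26, 17]
  [9] addr=0x93 blk=9 s=1: L1-HIT | VC [26, 17]
  [10] addr=0x128 blk=18 s=2: L1-HIT | VC [26, 17]
  [11] addr=0x121 blk=18 s=2: L1-HIT | VC [26, 17]
  [12] addr=0x1ac blk=26 s=2: VC-HIT | VC [18, 17]

VC = [18, 17]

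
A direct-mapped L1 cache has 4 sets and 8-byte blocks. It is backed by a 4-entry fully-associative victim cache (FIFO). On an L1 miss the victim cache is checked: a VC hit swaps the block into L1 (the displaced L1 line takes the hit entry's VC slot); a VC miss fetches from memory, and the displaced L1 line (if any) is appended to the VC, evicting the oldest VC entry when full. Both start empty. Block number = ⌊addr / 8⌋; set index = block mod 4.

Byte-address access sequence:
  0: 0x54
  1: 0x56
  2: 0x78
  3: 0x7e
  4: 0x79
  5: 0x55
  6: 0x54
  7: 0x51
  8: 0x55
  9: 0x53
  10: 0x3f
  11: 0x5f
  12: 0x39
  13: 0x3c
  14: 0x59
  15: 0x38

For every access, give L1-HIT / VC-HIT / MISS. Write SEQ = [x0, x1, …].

SEQ = [MISS, L1-HIT, MISS, L1-HIT, L1-HIT, L1-HIT, L1-HIT, L1-HIT, L1-HIT, L1-HIT, MISS, MISS, VC-HIT, L1-HIT, VC-HIT, VC-HIT]

0: 0x54 (blk 10, set 2) → MISS  vc=[]
1: 0x56 (blk 10, set 2) → L1-HIT  vc=[]
2: 0x78 (blk 15, set 3) → MISS  vc=[]
3: 0x7e (blk 15, set 3) → L1-HIT  vc=[]
4: 0x79 (blk 15, set 3) → L1-HIT  vc=[]
5: 0x55 (blk 10, set 2) → L1-HIT  vc=[]
6: 0x54 (blk 10, set 2) → L1-HIT  vc=[]
7: 0x51 (blk 10, set 2) → L1-HIT  vc=[]
8: 0x55 (blk 10, set 2) → L1-HIT  vc=[]
9: 0x53 (blk 10, set 2) → L1-HIT  vc=[]
10: 0x3f (blk 7, set 3) → MISS  vc=[15]
11: 0x5f (blk 11, set 3) → MISS  vc=[15, 7]
12: 0x39 (blk 7, set 3) → VC-HIT  vc=[15, 11]
13: 0x3c (blk 7, set 3) → L1-HIT  vc=[15, 11]
14: 0x59 (blk 11, set 3) → VC-HIT  vc=[15, 7]
15: 0x38 (blk 7, set 3) → VC-HIT  vc=[15, 11]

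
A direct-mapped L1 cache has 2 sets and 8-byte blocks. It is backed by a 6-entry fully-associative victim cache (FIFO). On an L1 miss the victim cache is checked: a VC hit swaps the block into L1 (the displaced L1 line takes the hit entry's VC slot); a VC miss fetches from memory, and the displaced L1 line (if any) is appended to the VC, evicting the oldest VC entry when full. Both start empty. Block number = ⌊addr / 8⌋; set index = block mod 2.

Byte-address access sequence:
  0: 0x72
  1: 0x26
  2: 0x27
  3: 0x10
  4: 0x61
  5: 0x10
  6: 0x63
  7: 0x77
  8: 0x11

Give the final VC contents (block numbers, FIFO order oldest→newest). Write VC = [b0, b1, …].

0: 0x72 (blk 14, set 0) → MISS  vc=[]
1: 0x26 (blk 4, set 0) → MISS  vc=[14]
2: 0x27 (blk 4, set 0) → L1-HIT  vc=[14]
3: 0x10 (blk 2, set 0) → MISS  vc=[14, 4]
4: 0x61 (blk 12, set 0) → MISS  vc=[14, 4, 2]
5: 0x10 (blk 2, set 0) → VC-HIT  vc=[14, 4, 12]
6: 0x63 (blk 12, set 0) → VC-HIT  vc=[14, 4, 2]
7: 0x77 (blk 14, set 0) → VC-HIT  vc=[12, 4, 2]
8: 0x11 (blk 2, set 0) → VC-HIT  vc=[12, 4, 14]

VC = [12, 4, 14]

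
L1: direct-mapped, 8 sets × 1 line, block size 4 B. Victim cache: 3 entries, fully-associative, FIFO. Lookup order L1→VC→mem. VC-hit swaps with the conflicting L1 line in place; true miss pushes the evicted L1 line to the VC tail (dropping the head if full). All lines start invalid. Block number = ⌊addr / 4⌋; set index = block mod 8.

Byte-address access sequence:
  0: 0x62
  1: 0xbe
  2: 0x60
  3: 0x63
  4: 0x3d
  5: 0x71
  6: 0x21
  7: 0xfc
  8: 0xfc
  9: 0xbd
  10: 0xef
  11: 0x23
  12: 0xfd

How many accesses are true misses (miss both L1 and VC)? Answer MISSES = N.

#0 0x62→b24/s0 MISS; vc=[]
#1 0xbe→b47/s7 MISS; vc=[]
#2 0x60→b24/s0 L1-HIT; vc=[]
#3 0x63→b24/s0 L1-HIT; vc=[]
#4 0x3d→b15/s7 MISS; vc=[47]
#5 0x71→b28/s4 MISS; vc=[47]
#6 0x21→b8/s0 MISS; vc=[47,24]
#7 0xfc→b63/s7 MISS; vc=[47,24,15]
#8 0xfc→b63/s7 L1-HIT; vc=[47,24,15]
#9 0xbd→b47/s7 VC-HIT; vc=[63,24,15]
#10 0xef→b59/s3 MISS; vc=[63,24,15]
#11 0x23→b8/s0 L1-HIT; vc=[63,24,15]
#12 0xfd→b63/s7 VC-HIT; vc=[47,24,15]

MISSES = 7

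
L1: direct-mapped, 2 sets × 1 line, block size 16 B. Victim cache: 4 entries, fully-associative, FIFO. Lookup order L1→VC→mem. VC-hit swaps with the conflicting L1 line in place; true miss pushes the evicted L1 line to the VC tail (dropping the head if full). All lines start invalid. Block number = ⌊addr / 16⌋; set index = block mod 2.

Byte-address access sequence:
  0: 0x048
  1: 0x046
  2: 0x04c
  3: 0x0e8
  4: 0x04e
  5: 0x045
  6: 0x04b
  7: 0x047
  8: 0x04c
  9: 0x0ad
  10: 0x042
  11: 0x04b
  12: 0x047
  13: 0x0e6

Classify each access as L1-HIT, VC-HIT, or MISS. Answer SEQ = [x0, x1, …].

SEQ = [MISS, L1-HIT, L1-HIT, MISS, VC-HIT, L1-HIT, L1-HIT, L1-HIT, L1-HIT, MISS, VC-HIT, L1-HIT, L1-HIT, VC-HIT]

0: 0x48 (blk 4, set 0) → MISS  vc=[]
1: 0x46 (blk 4, set 0) → L1-HIT  vc=[]
2: 0x4c (blk 4, set 0) → L1-HIT  vc=[]
3: 0xe8 (blk 14, set 0) → MISS  vc=[4]
4: 0x4e (blk 4, set 0) → VC-HIT  vc=[14]
5: 0x45 (blk 4, set 0) → L1-HIT  vc=[14]
6: 0x4b (blk 4, set 0) → L1-HIT  vc=[14]
7: 0x47 (blk 4, set 0) → L1-HIT  vc=[14]
8: 0x4c (blk 4, set 0) → L1-HIT  vc=[14]
9: 0xad (blk 10, set 0) → MISS  vc=[14, 4]
10: 0x42 (blk 4, set 0) → VC-HIT  vc=[14, 10]
11: 0x4b (blk 4, set 0) → L1-HIT  vc=[14, 10]
12: 0x47 (blk 4, set 0) → L1-HIT  vc=[14, 10]
13: 0xe6 (blk 14, set 0) → VC-HIT  vc=[4, 10]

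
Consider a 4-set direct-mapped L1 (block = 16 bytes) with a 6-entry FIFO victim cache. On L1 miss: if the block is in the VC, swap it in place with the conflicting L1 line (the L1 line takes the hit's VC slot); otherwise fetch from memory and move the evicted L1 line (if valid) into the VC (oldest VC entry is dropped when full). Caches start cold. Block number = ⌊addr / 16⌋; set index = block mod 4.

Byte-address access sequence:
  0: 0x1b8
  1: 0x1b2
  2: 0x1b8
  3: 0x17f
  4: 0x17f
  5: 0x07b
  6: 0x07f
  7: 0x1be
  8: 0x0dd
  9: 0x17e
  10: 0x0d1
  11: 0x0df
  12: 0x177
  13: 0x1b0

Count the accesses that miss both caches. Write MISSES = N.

  [0] addr=0x1b8 blk=27 s=3: MISS | VC []
  [1] addr=0x1b2 blk=27 s=3: L1-HIT | VC []
  [2] addr=0x1b8 blk=27 s=3: L1-HIT | VC []
  [3] addr=0x17f blk=23 s=3: MISS | VC [27]
  [4] addr=0x17f blk=23 s=3: L1-HIT | VC [27]
  [5] addr=0x7b blk=7 s=3: MISS | VC [27, 23]
  [6] addr=0x7f blk=7 s=3: L1-HIT | VC [27, 23]
  [7] addr=0x1be blk=27 s=3: VC-HIT | VC [7, 23]
  [8] addr=0xdd blk=13 s=1: MISS | VC [7, 23]
  [9] addr=0x17e blk=23 s=3: VC-HIT | VC [7, 27]
  [10] addr=0xd1 blk=13 s=1: L1-HIT | VC [7, 27]
  [11] addr=0xdf blk=13 s=1: L1-HIT | VC [7, 27]
  [12] addr=0x177 blk=23 s=3: L1-HIT | VC [7, 27]
  [13] addr=0x1b0 blk=27 s=3: VC-HIT | VC [7, 23]

MISSES = 4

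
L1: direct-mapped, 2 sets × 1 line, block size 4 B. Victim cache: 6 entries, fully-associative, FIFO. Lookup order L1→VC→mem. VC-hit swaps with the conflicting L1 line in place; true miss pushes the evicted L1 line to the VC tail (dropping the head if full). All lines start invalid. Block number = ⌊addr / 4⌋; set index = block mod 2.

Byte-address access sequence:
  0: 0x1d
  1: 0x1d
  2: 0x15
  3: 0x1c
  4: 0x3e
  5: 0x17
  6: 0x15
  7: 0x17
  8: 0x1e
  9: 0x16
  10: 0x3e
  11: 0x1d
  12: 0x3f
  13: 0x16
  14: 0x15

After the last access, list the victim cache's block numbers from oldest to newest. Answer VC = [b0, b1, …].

0: 0x1d (blk 7, set 1) → MISS  vc=[]
1: 0x1d (blk 7, set 1) → L1-HIT  vc=[]
2: 0x15 (blk 5, set 1) → MISS  vc=[7]
3: 0x1c (blk 7, set 1) → VC-HIT  vc=[5]
4: 0x3e (blk 15, set 1) → MISS  vc=[5, 7]
5: 0x17 (blk 5, set 1) → VC-HIT  vc=[15, 7]
6: 0x15 (blk 5, set 1) → L1-HIT  vc=[15, 7]
7: 0x17 (blk 5, set 1) → L1-HIT  vc=[15, 7]
8: 0x1e (blk 7, set 1) → VC-HIT  vc=[15, 5]
9: 0x16 (blk 5, set 1) → VC-HIT  vc=[15, 7]
10: 0x3e (blk 15, set 1) → VC-HIT  vc=[5, 7]
11: 0x1d (blk 7, set 1) → VC-HIT  vc=[5, 15]
12: 0x3f (blk 15, set 1) → VC-HIT  vc=[5, 7]
13: 0x16 (blk 5, set 1) → VC-HIT  vc=[15, 7]
14: 0x15 (blk 5, set 1) → L1-HIT  vc=[15, 7]

VC = [15, 7]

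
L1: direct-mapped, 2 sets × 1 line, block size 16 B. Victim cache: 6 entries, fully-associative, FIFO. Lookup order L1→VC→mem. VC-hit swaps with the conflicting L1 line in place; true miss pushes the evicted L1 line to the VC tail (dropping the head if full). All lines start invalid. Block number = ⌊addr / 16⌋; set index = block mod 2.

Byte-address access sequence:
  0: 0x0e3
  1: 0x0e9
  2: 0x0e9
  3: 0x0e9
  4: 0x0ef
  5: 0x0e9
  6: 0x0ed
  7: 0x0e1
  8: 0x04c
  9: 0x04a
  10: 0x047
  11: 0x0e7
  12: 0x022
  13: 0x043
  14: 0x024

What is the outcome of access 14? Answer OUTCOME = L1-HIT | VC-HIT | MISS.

#0 0xe3→b14/s0 MISS; vc=[]
#1 0xe9→b14/s0 L1-HIT; vc=[]
#2 0xe9→b14/s0 L1-HIT; vc=[]
#3 0xe9→b14/s0 L1-HIT; vc=[]
#4 0xef→b14/s0 L1-HIT; vc=[]
#5 0xe9→b14/s0 L1-HIT; vc=[]
#6 0xed→b14/s0 L1-HIT; vc=[]
#7 0xe1→b14/s0 L1-HIT; vc=[]
#8 0x4c→b4/s0 MISS; vc=[14]
#9 0x4a→b4/s0 L1-HIT; vc=[14]
#10 0x47→b4/s0 L1-HIT; vc=[14]
#11 0xe7→b14/s0 VC-HIT; vc=[4]
#12 0x22→b2/s0 MISS; vc=[4,14]
#13 0x43→b4/s0 VC-HIT; vc=[2,14]
#14 0x24→b2/s0 VC-HIT; vc=[4,14]

OUTCOME = VC-HIT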